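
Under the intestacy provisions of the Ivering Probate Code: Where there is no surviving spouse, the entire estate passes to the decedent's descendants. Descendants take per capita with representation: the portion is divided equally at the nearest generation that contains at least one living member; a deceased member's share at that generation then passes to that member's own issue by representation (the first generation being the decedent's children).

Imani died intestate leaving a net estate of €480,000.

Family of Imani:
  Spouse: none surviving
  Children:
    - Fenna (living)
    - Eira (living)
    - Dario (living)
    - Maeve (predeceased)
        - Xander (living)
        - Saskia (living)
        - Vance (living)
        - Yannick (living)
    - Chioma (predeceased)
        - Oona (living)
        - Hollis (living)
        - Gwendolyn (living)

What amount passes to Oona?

The entire €480,000 passes to the descendants.
That amount (€480,000) is divided into 5 shares of €96,000: Fenna, Eira, and Dario each take €96,000; Maeve's €96,000 share passes to Maeve's issue; Chioma's €96,000 share passes to Chioma's issue.
Maeve's share (€96,000) is divided into 4 shares of €24,000: Xander, Saskia, Vance, and Yannick each take €24,000.
Chioma's share (€96,000) is divided into 3 shares of €32,000: Oona, Hollis, and Gwendolyn each take €32,000.

Oona receives €32,000.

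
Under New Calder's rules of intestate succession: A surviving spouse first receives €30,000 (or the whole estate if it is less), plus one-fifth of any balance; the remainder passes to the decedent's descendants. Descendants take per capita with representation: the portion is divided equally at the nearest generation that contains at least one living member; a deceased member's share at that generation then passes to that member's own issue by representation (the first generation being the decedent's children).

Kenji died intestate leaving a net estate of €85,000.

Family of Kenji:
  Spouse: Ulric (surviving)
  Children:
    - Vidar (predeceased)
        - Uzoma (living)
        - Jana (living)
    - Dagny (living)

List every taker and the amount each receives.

Ulric first takes €30,000, leaving a balance of €55,000. Ulric then takes one-fifth of the balance (€11,000), for a total of €41,000. The remaining €44,000 passes to the descendants.
The descendants' portion (€44,000) is divided into 2 shares of €22,000: Dagny takes €22,000; Vidar's €22,000 share passes to Vidar's issue.
Vidar's share (€22,000) is divided into 2 shares of €11,000: Uzoma and Jana each take €11,000.

Ulric: €41,000; Uzoma: €11,000; Jana: €11,000; Dagny: €22,000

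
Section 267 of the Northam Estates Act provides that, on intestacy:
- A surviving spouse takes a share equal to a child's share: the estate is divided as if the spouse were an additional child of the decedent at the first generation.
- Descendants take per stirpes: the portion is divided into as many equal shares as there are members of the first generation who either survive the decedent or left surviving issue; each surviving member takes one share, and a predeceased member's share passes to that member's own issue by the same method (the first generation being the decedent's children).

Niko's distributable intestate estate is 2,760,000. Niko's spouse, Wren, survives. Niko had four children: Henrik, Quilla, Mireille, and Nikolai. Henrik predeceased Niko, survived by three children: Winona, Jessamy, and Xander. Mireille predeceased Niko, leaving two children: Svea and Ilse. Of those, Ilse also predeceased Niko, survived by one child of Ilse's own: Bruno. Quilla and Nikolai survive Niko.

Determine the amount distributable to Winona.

Winona receives 184,000.

The spouse counts as an additional share at the children's level, so there are 5 primary shares of 552,000. Wren takes one such share (552,000).
The children's combined portion (2,208,000) is divided into 4 shares of 552,000: Quilla and Nikolai each take 552,000; Henrik's 552,000 share passes to Henrik's issue; Mireille's 552,000 share passes to Mireille's issue.
Henrik's share (552,000) is divided into 3 shares of 184,000: Winona, Jessamy, and Xander each take 184,000.
Mireille's share (552,000) is divided into 2 shares of 276,000: Svea takes 276,000; Ilse's 276,000 share passes to Ilse's issue.
Ilse's share (276,000) passes entirely to Bruno.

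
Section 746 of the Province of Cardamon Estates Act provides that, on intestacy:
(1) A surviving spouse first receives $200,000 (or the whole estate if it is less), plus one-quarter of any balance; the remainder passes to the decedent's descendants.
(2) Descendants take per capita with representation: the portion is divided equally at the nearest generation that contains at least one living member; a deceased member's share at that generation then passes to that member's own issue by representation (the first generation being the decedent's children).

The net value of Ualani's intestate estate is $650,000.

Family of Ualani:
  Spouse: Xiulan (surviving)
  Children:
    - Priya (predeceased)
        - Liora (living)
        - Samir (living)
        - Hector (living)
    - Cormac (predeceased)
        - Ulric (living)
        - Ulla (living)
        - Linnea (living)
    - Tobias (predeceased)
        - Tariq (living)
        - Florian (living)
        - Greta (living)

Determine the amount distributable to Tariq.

Tariq receives $37,500.

Xiulan first takes $200,000, leaving a balance of $450,000. Xiulan then takes one-quarter of the balance ($112,500), for a total of $312,500. The remaining $337,500 passes to the descendants.
No child survives, so the initial division is made at the grandchildren's generation.
The descendants' portion ($337,500) is divided into 9 shares of $37,500: Liora, Samir, Hector, Ulric, Ulla, Linnea, Tariq, Florian, and Greta each take $37,500.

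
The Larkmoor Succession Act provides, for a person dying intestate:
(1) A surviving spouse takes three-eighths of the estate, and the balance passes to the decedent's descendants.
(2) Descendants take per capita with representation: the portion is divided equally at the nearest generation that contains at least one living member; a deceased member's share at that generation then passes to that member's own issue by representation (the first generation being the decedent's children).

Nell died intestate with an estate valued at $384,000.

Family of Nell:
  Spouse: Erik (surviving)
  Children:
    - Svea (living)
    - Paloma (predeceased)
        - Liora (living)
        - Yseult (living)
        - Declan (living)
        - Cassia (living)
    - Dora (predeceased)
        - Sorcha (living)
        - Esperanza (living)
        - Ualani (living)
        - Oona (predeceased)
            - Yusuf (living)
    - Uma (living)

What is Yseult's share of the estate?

Erik takes three-eighths of $384,000 = $144,000. The remaining $240,000 passes to the descendants.
The descendants' portion ($240,000) is divided into 4 shares of $60,000: Svea and Uma each take $60,000; Paloma's $60,000 share passes to Paloma's issue; Dora's $60,000 share passes to Dora's issue.
Paloma's share ($60,000) is divided into 4 shares of $15,000: Liora, Yseult, Declan, and Cassia each take $15,000.
Dora's share ($60,000) is divided into 4 shares of $15,000: Sorcha, Esperanza, and Ualani each take $15,000; Oona's $15,000 share passes to Oona's issue.
Oona's share ($15,000) passes entirely to Yusuf.

Yseult receives $15,000.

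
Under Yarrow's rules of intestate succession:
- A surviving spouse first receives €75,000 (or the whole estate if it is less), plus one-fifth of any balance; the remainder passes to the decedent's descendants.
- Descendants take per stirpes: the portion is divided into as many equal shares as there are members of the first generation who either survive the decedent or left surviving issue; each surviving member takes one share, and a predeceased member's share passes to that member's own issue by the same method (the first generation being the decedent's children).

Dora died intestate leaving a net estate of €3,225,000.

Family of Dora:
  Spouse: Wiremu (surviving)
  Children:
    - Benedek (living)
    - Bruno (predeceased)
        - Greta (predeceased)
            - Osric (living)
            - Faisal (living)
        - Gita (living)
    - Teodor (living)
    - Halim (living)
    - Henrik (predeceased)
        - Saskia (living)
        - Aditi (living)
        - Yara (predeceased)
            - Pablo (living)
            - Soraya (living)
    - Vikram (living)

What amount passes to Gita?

Wiremu first takes €75,000, leaving a balance of €3,150,000. Wiremu then takes one-fifth of the balance (€630,000), for a total of €705,000. The remaining €2,520,000 passes to the descendants.
The descendants' portion (€2,520,000) is divided into 6 shares of €420,000: Benedek, Teodor, Halim, and Vikram each take €420,000; Bruno's €420,000 share passes to Bruno's issue; Henrik's €420,000 share passes to Henrik's issue.
Bruno's share (€420,000) is divided into 2 shares of €210,000: Gita takes €210,000; Greta's €210,000 share passes to Greta's issue.
Greta's share (€210,000) is divided into 2 shares of €105,000: Osric and Faisal each take €105,000.
Henrik's share (€420,000) is divided into 3 shares of €140,000: Saskia and Aditi each take €140,000; Yara's €140,000 share passes to Yara's issue.
Yara's share (€140,000) is divided into 2 shares of €70,000: Pablo and Soraya each take €70,000.

Gita receives €210,000.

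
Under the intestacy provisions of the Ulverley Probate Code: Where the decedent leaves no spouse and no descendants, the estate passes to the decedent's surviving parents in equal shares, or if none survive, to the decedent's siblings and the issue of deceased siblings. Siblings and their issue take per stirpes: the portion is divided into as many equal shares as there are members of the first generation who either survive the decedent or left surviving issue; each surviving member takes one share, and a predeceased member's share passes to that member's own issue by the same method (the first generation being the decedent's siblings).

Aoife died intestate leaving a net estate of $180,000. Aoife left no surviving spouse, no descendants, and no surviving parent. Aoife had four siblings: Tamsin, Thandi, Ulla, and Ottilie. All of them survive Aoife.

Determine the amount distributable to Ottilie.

The entire $180,000 passes to the siblings and their issue.
That amount ($180,000) is divided into 4 shares of $45,000: Tamsin, Thandi, Ulla, and Ottilie each take $45,000.

Ottilie receives $45,000.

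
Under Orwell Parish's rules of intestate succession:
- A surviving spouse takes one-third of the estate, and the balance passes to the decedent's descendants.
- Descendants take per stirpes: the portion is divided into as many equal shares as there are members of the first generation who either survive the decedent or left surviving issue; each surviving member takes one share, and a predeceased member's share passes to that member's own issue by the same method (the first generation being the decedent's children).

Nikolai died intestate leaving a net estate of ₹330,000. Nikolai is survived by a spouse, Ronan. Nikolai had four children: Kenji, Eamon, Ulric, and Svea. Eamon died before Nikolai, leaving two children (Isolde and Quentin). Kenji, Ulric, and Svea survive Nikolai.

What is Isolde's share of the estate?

Isolde receives ₹27,500.

Ronan takes one-third of ₹330,000 = ₹110,000. The remaining ₹220,000 passes to the descendants.
The descendants' portion (₹220,000) is divided into 4 shares of ₹55,000: Kenji, Ulric, and Svea each take ₹55,000; Eamon's ₹55,000 share passes to Eamon's issue.
Eamon's share (₹55,000) is divided into 2 shares of ₹27,500: Isolde and Quentin each take ₹27,500.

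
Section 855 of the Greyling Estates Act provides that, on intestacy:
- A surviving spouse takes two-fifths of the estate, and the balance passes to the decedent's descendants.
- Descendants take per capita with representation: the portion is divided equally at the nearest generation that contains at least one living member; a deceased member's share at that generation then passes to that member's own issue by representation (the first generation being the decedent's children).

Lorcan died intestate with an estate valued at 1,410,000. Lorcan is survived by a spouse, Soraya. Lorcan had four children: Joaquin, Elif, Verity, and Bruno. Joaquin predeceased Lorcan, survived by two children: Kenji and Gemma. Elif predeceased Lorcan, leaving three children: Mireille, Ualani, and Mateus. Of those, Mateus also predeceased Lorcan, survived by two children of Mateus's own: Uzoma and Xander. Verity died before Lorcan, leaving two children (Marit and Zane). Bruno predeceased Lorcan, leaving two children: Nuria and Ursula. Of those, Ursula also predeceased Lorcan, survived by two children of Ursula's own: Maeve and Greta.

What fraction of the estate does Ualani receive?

Soraya takes two-fifths of 1,410,000 = 564,000. The remaining 846,000 passes to the descendants.
No child survives, so the initial division is made at the grandchildren's generation.
The descendants' portion (846,000) is divided into 9 shares of 94,000: Kenji, Gemma, Mireille, Ualani, Marit, Zane, and Nuria each take 94,000; Mateus's 94,000 share passes to Mateus's issue; Ursula's 94,000 share passes to Ursula's issue.
Mateus's share (94,000) is divided into 2 shares of 47,000: Uzoma and Xander each take 47,000.
Ursula's share (94,000) is divided into 2 shares of 47,000: Maeve and Greta each take 47,000.

Ualani receives 1/15 of the estate.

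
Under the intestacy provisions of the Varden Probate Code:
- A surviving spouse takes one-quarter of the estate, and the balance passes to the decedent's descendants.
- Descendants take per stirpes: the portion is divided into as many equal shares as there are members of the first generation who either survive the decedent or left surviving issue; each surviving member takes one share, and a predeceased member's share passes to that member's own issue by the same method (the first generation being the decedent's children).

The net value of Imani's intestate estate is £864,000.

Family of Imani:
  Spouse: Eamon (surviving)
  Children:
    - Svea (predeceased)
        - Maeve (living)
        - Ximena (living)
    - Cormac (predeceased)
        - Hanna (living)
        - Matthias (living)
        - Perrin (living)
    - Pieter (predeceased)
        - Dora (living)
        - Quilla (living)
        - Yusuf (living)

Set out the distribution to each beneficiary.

Eamon: £216,000; Maeve: £108,000; Ximena: £108,000; Hanna: £72,000; Matthias: £72,000; Perrin: £72,000; Dora: £72,000; Quilla: £72,000; Yusuf: £72,000

Eamon takes one-quarter of £864,000 = £216,000. The remaining £648,000 passes to the descendants.
The descendants' portion (£648,000) is divided into 3 shares of £216,000: Svea's £216,000 share passes to Svea's issue; Cormac's £216,000 share passes to Cormac's issue; Pieter's £216,000 share passes to Pieter's issue.
Svea's share (£216,000) is divided into 2 shares of £108,000: Maeve and Ximena each take £108,000.
Cormac's share (£216,000) is divided into 3 shares of £72,000: Hanna, Matthias, and Perrin each take £72,000.
Pieter's share (£216,000) is divided into 3 shares of £72,000: Dora, Quilla, and Yusuf each take £72,000.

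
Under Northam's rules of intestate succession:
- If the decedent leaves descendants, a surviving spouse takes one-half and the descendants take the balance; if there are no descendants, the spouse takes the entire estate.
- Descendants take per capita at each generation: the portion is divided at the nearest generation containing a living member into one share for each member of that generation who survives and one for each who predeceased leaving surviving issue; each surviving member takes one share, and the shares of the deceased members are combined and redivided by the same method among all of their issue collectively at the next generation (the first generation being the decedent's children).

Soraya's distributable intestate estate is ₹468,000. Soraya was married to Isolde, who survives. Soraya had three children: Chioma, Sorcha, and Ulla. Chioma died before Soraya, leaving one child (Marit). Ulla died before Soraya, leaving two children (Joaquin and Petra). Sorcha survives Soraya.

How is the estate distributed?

Isolde: ₹234,000; Marit: ₹52,000; Sorcha: ₹78,000; Joaquin: ₹52,000; Petra: ₹52,000

Isolde takes one-half of ₹468,000 = ₹234,000. The remaining ₹234,000 passes to the descendants.
The descendants' portion (₹234,000) is divided at the children's generation into 3 shares of ₹78,000. Sorcha takes ₹78,000. The 2 shares of the deceased (Chioma and Ulla) are combined into a pool of ₹156,000.
That pool (₹156,000) is divided at the grandchildren's generation equally among Marit, Joaquin, and Petra: ₹52,000 each.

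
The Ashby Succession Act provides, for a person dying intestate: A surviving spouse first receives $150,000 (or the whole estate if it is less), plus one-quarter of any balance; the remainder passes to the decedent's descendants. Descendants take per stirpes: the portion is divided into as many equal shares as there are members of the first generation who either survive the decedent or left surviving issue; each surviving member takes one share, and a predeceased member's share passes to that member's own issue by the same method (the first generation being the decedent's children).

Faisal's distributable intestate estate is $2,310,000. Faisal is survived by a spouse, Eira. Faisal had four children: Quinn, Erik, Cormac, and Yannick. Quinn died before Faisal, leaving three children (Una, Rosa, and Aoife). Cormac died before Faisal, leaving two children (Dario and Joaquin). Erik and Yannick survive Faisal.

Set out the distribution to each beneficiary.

Eira: $690,000; Una: $135,000; Rosa: $135,000; Aoife: $135,000; Erik: $405,000; Dario: $202,500; Joaquin: $202,500; Yannick: $405,000

Eira first takes $150,000, leaving a balance of $2,160,000. Eira then takes one-quarter of the balance ($540,000), for a total of $690,000. The remaining $1,620,000 passes to the descendants.
The descendants' portion ($1,620,000) is divided into 4 shares of $405,000: Erik and Yannick each take $405,000; Quinn's $405,000 share passes to Quinn's issue; Cormac's $405,000 share passes to Cormac's issue.
Quinn's share ($405,000) is divided into 3 shares of $135,000: Una, Rosa, and Aoife each take $135,000.
Cormac's share ($405,000) is divided into 2 shares of $202,500: Dario and Joaquin each take $202,500.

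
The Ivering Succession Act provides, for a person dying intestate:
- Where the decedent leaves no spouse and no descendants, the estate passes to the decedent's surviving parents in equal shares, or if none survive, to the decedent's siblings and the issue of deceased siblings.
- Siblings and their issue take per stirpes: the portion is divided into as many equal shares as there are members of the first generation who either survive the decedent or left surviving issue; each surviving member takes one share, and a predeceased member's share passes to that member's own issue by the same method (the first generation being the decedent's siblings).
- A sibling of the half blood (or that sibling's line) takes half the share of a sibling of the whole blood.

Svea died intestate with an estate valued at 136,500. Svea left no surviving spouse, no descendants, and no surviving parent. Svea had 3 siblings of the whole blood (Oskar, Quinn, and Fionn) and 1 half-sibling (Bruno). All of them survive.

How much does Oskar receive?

The entire 136,500 passes to the siblings and their issue.
Counting each half-blood sibling's line as half a unit, there are 7/2 units in 136,500, so one unit is 39,000. Whole-blood lines (Oskar, Quinn, and Fionn) take 39,000 each; half-blood lines (Bruno) take 19,500 each.

Oskar receives 39,000.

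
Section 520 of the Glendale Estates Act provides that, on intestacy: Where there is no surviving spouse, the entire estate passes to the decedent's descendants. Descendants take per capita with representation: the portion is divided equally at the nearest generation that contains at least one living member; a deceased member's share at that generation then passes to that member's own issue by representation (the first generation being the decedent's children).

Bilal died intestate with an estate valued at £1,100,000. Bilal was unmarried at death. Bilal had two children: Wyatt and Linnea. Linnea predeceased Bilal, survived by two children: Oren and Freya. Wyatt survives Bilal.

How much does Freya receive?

Freya receives £275,000.

The entire £1,100,000 passes to the descendants.
That amount (£1,100,000) is divided into 2 shares of £550,000: Wyatt takes £550,000; Linnea's £550,000 share passes to Linnea's issue.
Linnea's share (£550,000) is divided into 2 shares of £275,000: Oren and Freya each take £275,000.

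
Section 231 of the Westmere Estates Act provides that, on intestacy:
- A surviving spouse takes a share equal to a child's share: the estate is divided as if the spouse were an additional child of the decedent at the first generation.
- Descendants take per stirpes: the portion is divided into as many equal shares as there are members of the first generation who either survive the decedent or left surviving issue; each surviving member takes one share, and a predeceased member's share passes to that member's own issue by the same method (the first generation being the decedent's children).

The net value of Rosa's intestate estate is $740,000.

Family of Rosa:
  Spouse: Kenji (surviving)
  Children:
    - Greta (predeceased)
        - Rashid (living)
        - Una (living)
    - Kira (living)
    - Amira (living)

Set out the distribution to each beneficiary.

The spouse counts as an additional share at the children's level, so there are 4 primary shares of $185,000. Kenji takes one such share ($185,000).
The children's combined portion ($555,000) is divided into 3 shares of $185,000: Kira and Amira each take $185,000; Greta's $185,000 share passes to Greta's issue.
Greta's share ($185,000) is divided into 2 shares of $92,500: Rashid and Una each take $92,500.

Kenji: $185,000; Rashid: $92,500; Una: $92,500; Kira: $185,000; Amira: $185,000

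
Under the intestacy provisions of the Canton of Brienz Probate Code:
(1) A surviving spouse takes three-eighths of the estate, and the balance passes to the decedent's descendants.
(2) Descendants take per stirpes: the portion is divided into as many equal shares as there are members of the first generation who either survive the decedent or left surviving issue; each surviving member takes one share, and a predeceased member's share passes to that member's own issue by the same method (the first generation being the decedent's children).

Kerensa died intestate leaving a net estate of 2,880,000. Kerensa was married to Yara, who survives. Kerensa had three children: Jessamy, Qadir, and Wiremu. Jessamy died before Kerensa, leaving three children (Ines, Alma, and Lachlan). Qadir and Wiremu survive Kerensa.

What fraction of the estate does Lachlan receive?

Lachlan receives 5/72 of the estate.

Yara takes three-eighths of 2,880,000 = 1,080,000. The remaining 1,800,000 passes to the descendants.
The descendants' portion (1,800,000) is divided into 3 shares of 600,000: Qadir and Wiremu each take 600,000; Jessamy's 600,000 share passes to Jessamy's issue.
Jessamy's share (600,000) is divided into 3 shares of 200,000: Ines, Alma, and Lachlan each take 200,000.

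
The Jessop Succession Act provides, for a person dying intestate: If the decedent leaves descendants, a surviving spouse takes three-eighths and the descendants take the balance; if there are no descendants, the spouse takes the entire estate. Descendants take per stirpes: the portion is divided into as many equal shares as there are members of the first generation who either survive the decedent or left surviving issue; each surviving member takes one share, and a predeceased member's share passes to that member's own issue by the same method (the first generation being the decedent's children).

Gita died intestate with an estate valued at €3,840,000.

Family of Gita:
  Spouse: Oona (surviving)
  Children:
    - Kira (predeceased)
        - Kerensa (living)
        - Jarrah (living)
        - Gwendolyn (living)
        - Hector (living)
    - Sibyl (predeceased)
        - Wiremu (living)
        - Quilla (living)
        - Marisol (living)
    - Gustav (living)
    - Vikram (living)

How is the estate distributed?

Oona takes three-eighths of €3,840,000 = €1,440,000. The remaining €2,400,000 passes to the descendants.
The descendants' portion (€2,400,000) is divided into 4 shares of €600,000: Gustav and Vikram each take €600,000; Kira's €600,000 share passes to Kira's issue; Sibyl's €600,000 share passes to Sibyl's issue.
Kira's share (€600,000) is divided into 4 shares of €150,000: Kerensa, Jarrah, Gwendolyn, and Hector each take €150,000.
Sibyl's share (€600,000) is divided into 3 shares of €200,000: Wiremu, Quilla, and Marisol each take €200,000.

Oona: €1,440,000; Kerensa: €150,000; Jarrah: €150,000; Gwendolyn: €150,000; Hector: €150,000; Wiremu: €200,000; Quilla: €200,000; Marisol: €200,000; Gustav: €600,000; Vikram: €600,000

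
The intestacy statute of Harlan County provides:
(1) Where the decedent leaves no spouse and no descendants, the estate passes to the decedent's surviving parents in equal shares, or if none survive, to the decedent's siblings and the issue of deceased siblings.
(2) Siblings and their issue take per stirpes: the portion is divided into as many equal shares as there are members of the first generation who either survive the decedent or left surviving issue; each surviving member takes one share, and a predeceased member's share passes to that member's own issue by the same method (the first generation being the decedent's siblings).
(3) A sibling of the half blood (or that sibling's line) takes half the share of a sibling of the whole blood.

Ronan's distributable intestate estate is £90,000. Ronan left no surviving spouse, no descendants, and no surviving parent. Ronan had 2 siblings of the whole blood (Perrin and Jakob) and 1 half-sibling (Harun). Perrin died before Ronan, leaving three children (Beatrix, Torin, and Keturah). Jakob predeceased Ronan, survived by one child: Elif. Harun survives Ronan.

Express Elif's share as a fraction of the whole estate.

The entire £90,000 passes to the siblings and their issue.
Counting each half-blood sibling's line as half a unit, there are 5/2 units in £90,000, so one unit is £36,000. Whole-blood lines (Perrin and Jakob) take £36,000 each; half-blood lines (Harun) take £18,000 each.
Perrin's share (£36,000) is divided into 3 shares of £12,000: Beatrix, Torin, and Keturah each take £12,000.
Jakob's share (£36,000) passes entirely to Elif.

Elif receives 2/5 of the estate.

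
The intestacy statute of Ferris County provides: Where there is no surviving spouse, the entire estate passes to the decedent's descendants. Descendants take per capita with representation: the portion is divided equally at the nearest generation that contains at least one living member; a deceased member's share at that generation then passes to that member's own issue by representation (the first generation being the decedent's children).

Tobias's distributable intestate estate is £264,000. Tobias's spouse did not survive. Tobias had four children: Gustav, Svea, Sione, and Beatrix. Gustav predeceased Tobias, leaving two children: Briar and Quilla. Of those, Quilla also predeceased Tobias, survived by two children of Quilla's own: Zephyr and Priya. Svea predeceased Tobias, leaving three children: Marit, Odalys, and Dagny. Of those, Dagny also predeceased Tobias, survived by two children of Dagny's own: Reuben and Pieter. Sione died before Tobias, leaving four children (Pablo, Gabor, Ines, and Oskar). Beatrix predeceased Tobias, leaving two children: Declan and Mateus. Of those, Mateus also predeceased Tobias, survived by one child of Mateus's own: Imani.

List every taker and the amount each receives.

Briar: £24,000; Zephyr: £12,000; Priya: £12,000; Marit: £24,000; Odalys: £24,000; Reuben: £12,000; Pieter: £12,000; Pablo: £24,000; Gabor: £24,000; Ines: £24,000; Oskar: £24,000; Declan: £24,000; Imani: £24,000

The entire £264,000 passes to the descendants.
No child survives, so the initial division is made at the grandchildren's generation.
That amount (£264,000) is divided into 11 shares of £24,000: Briar, Marit, Odalys, Pablo, Gabor, Ines, Oskar, and Declan each take £24,000; Quilla's £24,000 share passes to Quilla's issue; Dagny's £24,000 share passes to Dagny's issue; Mateus's £24,000 share passes to Mateus's issue.
Quilla's share (£24,000) is divided into 2 shares of £12,000: Zephyr and Priya each take £12,000.
Dagny's share (£24,000) is divided into 2 shares of £12,000: Reuben and Pieter each take £12,000.
Mateus's share (£24,000) passes entirely to Imani.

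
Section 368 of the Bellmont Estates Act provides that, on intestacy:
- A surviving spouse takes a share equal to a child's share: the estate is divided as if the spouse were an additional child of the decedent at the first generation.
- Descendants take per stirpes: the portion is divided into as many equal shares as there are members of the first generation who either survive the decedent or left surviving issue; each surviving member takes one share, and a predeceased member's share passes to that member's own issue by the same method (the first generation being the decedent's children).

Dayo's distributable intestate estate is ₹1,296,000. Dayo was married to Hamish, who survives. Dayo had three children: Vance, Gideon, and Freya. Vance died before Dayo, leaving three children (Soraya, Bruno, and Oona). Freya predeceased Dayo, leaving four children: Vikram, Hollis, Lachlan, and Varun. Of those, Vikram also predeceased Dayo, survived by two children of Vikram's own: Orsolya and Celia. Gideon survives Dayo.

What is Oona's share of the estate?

Oona receives ₹108,000.

The spouse counts as an additional share at the children's level, so there are 4 primary shares of ₹324,000. Hamish takes one such share (₹324,000).
The children's combined portion (₹972,000) is divided into 3 shares of ₹324,000: Gideon takes ₹324,000; Vance's ₹324,000 share passes to Vance's issue; Freya's ₹324,000 share passes to Freya's issue.
Vance's share (₹324,000) is divided into 3 shares of ₹108,000: Soraya, Bruno, and Oona each take ₹108,000.
Freya's share (₹324,000) is divided into 4 shares of ₹81,000: Hollis, Lachlan, and Varun each take ₹81,000; Vikram's ₹81,000 share passes to Vikram's issue.
Vikram's share (₹81,000) is divided into 2 shares of ₹40,500: Orsolya and Celia each take ₹40,500.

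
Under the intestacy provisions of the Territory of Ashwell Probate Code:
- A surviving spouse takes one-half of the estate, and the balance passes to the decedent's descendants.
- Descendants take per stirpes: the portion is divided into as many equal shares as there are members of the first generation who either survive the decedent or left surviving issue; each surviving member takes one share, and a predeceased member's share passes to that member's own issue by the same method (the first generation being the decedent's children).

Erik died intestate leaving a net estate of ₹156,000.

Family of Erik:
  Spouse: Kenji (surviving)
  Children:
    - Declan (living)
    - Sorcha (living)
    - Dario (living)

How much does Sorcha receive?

Kenji takes one-half of ₹156,000 = ₹78,000. The remaining ₹78,000 passes to the descendants.
The descendants' portion (₹78,000) is divided into 3 shares of ₹26,000: Declan, Sorcha, and Dario each take ₹26,000.

Sorcha receives ₹26,000.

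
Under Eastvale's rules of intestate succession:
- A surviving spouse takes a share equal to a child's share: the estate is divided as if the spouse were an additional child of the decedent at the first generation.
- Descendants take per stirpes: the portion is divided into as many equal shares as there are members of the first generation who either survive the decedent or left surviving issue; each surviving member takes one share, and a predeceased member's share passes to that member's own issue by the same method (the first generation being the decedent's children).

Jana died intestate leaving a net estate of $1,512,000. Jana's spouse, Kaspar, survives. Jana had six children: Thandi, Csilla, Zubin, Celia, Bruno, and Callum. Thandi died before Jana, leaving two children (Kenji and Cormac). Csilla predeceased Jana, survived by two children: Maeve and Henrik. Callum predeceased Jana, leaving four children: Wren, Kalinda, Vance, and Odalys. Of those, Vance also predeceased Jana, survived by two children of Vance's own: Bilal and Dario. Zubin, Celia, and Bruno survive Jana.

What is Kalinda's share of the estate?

The spouse counts as an additional share at the children's level, so there are 7 primary shares of $216,000. Kaspar takes one such share ($216,000).
The children's combined portion ($1,296,000) is divided into 6 shares of $216,000: Zubin, Celia, and Bruno each take $216,000; Thandi's $216,000 share passes to Thandi's issue; Csilla's $216,000 share passes to Csilla's issue; Callum's $216,000 share passes to Callum's issue.
Thandi's share ($216,000) is divided into 2 shares of $108,000: Kenji and Cormac each take $108,000.
Csilla's share ($216,000) is divided into 2 shares of $108,000: Maeve and Henrik each take $108,000.
Callum's share ($216,000) is divided into 4 shares of $54,000: Wren, Kalinda, and Odalys each take $54,000; Vance's $54,000 share passes to Vance's issue.
Vance's share ($54,000) is divided into 2 shares of $27,000: Bilal and Dario each take $27,000.

Kalinda receives $54,000.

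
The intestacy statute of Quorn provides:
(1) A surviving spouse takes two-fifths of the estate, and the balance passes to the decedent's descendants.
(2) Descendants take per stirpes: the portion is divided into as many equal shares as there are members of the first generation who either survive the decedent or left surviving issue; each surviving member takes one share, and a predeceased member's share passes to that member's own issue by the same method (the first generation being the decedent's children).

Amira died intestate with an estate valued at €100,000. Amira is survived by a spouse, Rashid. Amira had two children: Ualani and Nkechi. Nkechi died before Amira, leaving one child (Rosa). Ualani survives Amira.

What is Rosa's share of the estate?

Rosa receives €30,000.

Rashid takes two-fifths of €100,000 = €40,000. The remaining €60,000 passes to the descendants.
The descendants' portion (€60,000) is divided into 2 shares of €30,000: Ualani takes €30,000; Nkechi's €30,000 share passes to Nkechi's issue.
Nkechi's share (€30,000) passes entirely to Rosa.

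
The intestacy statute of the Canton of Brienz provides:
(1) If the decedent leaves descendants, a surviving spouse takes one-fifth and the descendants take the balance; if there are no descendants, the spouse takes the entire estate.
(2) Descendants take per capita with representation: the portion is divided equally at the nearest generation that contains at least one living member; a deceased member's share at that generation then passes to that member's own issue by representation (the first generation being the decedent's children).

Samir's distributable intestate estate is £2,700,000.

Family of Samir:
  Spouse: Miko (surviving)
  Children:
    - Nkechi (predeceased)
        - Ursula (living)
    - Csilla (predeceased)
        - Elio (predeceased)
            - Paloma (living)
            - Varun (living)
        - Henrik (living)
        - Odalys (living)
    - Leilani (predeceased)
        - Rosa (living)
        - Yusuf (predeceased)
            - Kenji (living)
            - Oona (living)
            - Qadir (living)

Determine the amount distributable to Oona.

Miko takes one-fifth of £2,700,000 = £540,000. The remaining £2,160,000 passes to the descendants.
No child survives, so the initial division is made at the grandchildren's generation.
The descendants' portion (£2,160,000) is divided into 6 shares of £360,000: Ursula, Henrik, Odalys, and Rosa each take £360,000; Elio's £360,000 share passes to Elio's issue; Yusuf's £360,000 share passes to Yusuf's issue.
Elio's share (£360,000) is divided into 2 shares of £180,000: Paloma and Varun each take £180,000.
Yusuf's share (£360,000) is divided into 3 shares of £120,000: Kenji, Oona, and Qadir each take £120,000.

Oona receives £120,000.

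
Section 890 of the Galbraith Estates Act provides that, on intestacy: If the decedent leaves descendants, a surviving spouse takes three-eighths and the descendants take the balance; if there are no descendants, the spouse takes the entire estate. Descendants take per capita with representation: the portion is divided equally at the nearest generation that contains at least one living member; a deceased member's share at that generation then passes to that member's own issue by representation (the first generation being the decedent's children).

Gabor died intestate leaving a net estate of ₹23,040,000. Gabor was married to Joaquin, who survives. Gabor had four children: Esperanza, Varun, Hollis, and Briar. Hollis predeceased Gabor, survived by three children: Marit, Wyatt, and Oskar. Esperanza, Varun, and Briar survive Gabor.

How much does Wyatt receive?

Wyatt receives ₹1,200,000.

Joaquin takes three-eighths of ₹23,040,000 = ₹8,640,000. The remaining ₹14,400,000 passes to the descendants.
The descendants' portion (₹14,400,000) is divided into 4 shares of ₹3,600,000: Esperanza, Varun, and Briar each take ₹3,600,000; Hollis's ₹3,600,000 share passes to Hollis's issue.
Hollis's share (₹3,600,000) is divided into 3 shares of ₹1,200,000: Marit, Wyatt, and Oskar each take ₹1,200,000.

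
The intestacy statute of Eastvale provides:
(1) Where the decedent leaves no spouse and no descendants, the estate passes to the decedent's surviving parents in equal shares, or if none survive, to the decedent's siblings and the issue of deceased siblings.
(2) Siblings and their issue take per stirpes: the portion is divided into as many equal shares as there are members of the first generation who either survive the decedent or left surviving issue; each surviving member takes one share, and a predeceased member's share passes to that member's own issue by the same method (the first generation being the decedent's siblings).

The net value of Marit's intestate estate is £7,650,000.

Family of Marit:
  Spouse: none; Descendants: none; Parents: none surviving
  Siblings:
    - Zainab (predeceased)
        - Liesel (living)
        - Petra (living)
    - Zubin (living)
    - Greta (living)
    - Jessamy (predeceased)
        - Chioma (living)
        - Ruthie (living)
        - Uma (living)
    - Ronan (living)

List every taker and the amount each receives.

Liesel: £765,000; Petra: £765,000; Zubin: £1,530,000; Greta: £1,530,000; Chioma: £510,000; Ruthie: £510,000; Uma: £510,000; Ronan: £1,530,000

The entire £7,650,000 passes to the siblings and their issue.
That amount (£7,650,000) is divided into 5 shares of £1,530,000: Zubin, Greta, and Ronan each take £1,530,000; Zainab's £1,530,000 share passes to Zainab's issue; Jessamy's £1,530,000 share passes to Jessamy's issue.
Zainab's share (£1,530,000) is divided into 2 shares of £765,000: Liesel and Petra each take £765,000.
Jessamy's share (£1,530,000) is divided into 3 shares of £510,000: Chioma, Ruthie, and Uma each take £510,000.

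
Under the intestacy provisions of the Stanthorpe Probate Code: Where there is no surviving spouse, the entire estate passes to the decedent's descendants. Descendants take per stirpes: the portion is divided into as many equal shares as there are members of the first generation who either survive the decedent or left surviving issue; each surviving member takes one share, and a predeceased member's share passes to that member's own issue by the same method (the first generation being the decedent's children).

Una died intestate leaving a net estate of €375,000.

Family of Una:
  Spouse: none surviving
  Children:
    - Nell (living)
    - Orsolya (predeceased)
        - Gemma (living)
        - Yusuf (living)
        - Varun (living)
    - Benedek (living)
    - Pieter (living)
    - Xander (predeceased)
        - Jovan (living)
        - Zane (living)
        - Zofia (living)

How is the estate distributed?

The entire €375,000 passes to the descendants.
That amount (€375,000) is divided into 5 shares of €75,000: Nell, Benedek, and Pieter each take €75,000; Orsolya's €75,000 share passes to Orsolya's issue; Xander's €75,000 share passes to Xander's issue.
Orsolya's share (€75,000) is divided into 3 shares of €25,000: Gemma, Yusuf, and Varun each take €25,000.
Xander's share (€75,000) is divided into 3 shares of €25,000: Jovan, Zane, and Zofia each take €25,000.

Nell: €75,000; Gemma: €25,000; Yusuf: €25,000; Varun: €25,000; Benedek: €75,000; Pieter: €75,000; Jovan: €25,000; Zane: €25,000; Zofia: €25,000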